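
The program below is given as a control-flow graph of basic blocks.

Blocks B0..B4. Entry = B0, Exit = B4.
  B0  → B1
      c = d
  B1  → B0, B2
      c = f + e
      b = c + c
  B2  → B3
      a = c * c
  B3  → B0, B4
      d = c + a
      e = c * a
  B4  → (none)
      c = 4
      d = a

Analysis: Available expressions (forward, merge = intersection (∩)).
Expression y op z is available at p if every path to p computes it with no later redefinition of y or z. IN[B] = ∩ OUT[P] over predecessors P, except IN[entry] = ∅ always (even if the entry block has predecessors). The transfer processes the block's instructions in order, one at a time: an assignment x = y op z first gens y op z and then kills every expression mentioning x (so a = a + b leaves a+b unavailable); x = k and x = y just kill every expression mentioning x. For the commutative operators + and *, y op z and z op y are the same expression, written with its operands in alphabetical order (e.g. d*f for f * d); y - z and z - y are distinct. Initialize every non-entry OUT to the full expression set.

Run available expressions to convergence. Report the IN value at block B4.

Per-block solution:
  B0:  IN={}  OUT={}
  B1:  IN={}  OUT={c+c, e+f}
  B2:  IN={c+c, e+f}  OUT={c*c, c+c, e+f}
  B3:  IN={c*c, c+c, e+f}  OUT={a*c, a+c, c*c, c+c}
  B4:  IN={a*c, a+c, c*c, c+c}  OUT={}

Merge at B4: IN[B4] = OUT[B3] = {a*c, a+c, c*c, c+c}

Answer: {a*c, a+c, c*c, c+c}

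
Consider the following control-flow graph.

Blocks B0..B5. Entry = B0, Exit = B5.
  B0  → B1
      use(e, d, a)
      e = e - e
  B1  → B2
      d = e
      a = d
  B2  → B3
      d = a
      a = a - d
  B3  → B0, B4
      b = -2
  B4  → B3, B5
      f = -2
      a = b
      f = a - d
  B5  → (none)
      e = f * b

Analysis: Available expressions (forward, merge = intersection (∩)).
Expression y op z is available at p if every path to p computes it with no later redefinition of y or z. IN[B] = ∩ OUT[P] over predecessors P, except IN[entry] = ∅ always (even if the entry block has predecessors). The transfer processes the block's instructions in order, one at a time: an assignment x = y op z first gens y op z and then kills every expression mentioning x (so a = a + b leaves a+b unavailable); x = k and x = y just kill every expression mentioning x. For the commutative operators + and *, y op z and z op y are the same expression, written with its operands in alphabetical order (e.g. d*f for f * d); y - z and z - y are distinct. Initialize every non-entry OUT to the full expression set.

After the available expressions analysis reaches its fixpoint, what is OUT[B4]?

Per-block solution:
  B0:   IN={}   OUT={}
  B1:   IN={}   OUT={}
  B2:   IN={}   OUT={}
  B3:   IN={}   OUT={}
  B4:   IN={}   OUT={a-d}
  B5:   IN={a-d}   OUT={a-d, b*f}

Merge at B4: IN[B4] = OUT[B3] = {}
Applying B4's transfer function to that IN value gives OUT[B4] (row B4 above).

Answer: {a-d}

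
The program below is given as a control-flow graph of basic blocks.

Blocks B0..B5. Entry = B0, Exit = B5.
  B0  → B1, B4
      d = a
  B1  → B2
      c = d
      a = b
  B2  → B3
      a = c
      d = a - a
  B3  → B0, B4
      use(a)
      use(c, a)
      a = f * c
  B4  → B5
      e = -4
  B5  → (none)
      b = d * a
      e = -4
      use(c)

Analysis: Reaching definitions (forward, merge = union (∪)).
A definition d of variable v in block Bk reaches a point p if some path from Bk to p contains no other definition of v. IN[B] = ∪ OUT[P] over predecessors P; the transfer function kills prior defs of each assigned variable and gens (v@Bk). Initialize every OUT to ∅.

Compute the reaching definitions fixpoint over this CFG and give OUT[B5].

Per-block solution:
  B0: | IN={a@B3, c@B1, d@B2} | OUT={a@B3, c@B1, d@B0}
  B1: | IN={a@B3, c@B1, d@B0} | OUT={a@B1, c@B1, d@B0}
  B2: | IN={a@B1, c@B1, d@B0} | OUT={a@B2, c@B1, d@B2}
  B3: | IN={a@B2, c@B1, d@B2} | OUT={a@B3, c@B1, d@B2}
  B4: | IN={a@B3, c@B1, d@B0, d@B2} | OUT={a@B3, c@B1, d@B0, d@B2, e@B4}
  B5: | IN={a@B3, c@B1, d@B0, d@B2, e@B4} | OUT={a@B3, b@B5, c@B1, d@B0, d@B2, e@B5}

Merge at B5: IN[B5] = OUT[B4] = {a@B3, c@B1, d@B0, d@B2, e@B4}
Applying B5's transfer function to that IN value gives OUT[B5] (row B5 above).

Answer: {a@B3, b@B5, c@B1, d@B0, d@B2, e@B5}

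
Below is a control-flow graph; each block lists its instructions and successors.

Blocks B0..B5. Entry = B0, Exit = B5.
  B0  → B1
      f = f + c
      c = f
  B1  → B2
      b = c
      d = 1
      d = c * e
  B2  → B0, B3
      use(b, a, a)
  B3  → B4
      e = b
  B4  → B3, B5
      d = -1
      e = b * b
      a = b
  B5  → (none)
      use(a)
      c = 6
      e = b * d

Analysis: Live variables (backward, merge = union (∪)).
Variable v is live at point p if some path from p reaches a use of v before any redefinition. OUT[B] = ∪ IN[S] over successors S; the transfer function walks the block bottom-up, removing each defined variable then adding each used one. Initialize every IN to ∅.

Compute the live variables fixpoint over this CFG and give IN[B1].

Fixpoint table:
  B0:   IN={a, c, e, f}   OUT={a, c, e, f}
  B1:   IN={a, c, e, f}   OUT={a, b, c, e, f}
  B2:   IN={a, b, c, e, f}   OUT={a, b, c, e, f}
  B3:   IN={b}   OUT={b}
  B4:   IN={b}   OUT={a, b, d}
  B5:   IN={a, b, d}   OUT={}

Merge at B1: OUT[B1] = IN[B2] = {a, b, c, e, f}
Applying B1's transfer function to that OUT value gives IN[B1] (row B1 above).

Answer: {a, c, e, f}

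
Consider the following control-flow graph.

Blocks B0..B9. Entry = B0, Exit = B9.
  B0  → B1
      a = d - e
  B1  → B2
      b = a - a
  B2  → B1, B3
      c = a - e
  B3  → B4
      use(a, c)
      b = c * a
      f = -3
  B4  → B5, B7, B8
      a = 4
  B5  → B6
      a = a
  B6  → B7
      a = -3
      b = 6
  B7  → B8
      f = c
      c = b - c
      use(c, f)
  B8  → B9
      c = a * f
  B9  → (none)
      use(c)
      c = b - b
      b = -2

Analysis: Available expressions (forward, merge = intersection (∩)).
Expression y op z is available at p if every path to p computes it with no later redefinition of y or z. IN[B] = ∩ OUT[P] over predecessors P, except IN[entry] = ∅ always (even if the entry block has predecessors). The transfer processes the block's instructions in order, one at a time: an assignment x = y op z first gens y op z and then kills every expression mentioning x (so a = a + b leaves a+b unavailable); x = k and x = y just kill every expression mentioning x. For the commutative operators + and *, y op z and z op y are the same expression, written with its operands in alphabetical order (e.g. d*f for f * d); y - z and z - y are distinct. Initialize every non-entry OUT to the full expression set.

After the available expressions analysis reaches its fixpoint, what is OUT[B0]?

Fixpoint table:
  B0:   IN={}   OUT={d-e}
  B1:   IN={d-e}   OUT={a-a, d-e}
  B2:   IN={a-a, d-e}   OUT={a-a, a-e, d-e}
  B3:   IN={a-a, a-e, d-e}   OUT={a*c, a-a, a-e, d-e}
  B4:   IN={a*c, a-a, a-e, d-e}   OUT={d-e}
  B5:   IN={d-e}   OUT={d-e}
  B6:   IN={d-e}   OUT={d-e}
  B7:   IN={d-e}   OUT={d-e}
  B8:   IN={d-e}   OUT={a*f, d-e}
  B9:   IN={a*f, d-e}   OUT={a*f, d-e}

B0 is the boundary node: IN[B0] = {}
Applying B0's transfer function to that IN value gives OUT[B0] (row B0 above).

Answer: {d-e}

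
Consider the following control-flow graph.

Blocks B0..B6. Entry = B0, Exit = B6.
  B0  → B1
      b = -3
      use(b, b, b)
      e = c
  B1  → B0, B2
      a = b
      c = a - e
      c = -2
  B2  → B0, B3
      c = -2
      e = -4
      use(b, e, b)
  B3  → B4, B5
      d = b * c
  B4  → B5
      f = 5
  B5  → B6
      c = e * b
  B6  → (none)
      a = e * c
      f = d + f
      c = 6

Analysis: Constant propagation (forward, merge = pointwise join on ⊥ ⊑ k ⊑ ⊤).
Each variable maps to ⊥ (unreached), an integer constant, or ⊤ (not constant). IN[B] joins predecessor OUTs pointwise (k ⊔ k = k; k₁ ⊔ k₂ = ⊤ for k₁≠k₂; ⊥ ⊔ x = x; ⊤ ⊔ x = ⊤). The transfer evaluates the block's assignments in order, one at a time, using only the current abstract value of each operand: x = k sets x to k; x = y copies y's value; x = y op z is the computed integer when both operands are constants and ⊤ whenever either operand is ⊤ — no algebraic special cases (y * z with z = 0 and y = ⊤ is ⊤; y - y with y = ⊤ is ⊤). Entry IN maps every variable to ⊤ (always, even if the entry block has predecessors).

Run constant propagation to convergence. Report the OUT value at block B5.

Converged values:
  B0: | IN=(all ⊤) | OUT={b:-3; rest ⊤}
  B1: | IN={b:-3; rest ⊤} | OUT={a:-3, b:-3, c:-2; rest ⊤}
  B2: | IN={a:-3, b:-3, c:-2; rest ⊤} | OUT={a:-3, b:-3, c:-2, e:-4; rest ⊤}
  B3: | IN={a:-3, b:-3, c:-2, e:-4; rest ⊤} | OUT={a:-3, b:-3, c:-2, d:6, e:-4; rest ⊤}
  B4: | IN={a:-3, b:-3, c:-2, d:6, e:-4; rest ⊤} | OUT={a:-3, b:-3, c:-2, d:6, e:-4, f:5; rest ⊤}
  B5: | IN={a:-3, b:-3, c:-2, d:6, e:-4; rest ⊤} | OUT={a:-3, b:-3, c:12, d:6, e:-4; rest ⊤}
  B6: | IN={a:-3, b:-3, c:12, d:6, e:-4; rest ⊤} | OUT={a:-48, b:-3, c:6, d:6, e:-4; rest ⊤}

Merge at B5: IN[B5] = OUT[B3] ⊔ OUT[B4] = {a: -3, b: -3, c: -2, d: 6, e: -4, f: ⊤}
Applying B5's transfer function to that IN value gives OUT[B5] (row B5 above).

Answer: {a: -3, b: -3, c: 12, d: 6, e: -4, f: ⊤}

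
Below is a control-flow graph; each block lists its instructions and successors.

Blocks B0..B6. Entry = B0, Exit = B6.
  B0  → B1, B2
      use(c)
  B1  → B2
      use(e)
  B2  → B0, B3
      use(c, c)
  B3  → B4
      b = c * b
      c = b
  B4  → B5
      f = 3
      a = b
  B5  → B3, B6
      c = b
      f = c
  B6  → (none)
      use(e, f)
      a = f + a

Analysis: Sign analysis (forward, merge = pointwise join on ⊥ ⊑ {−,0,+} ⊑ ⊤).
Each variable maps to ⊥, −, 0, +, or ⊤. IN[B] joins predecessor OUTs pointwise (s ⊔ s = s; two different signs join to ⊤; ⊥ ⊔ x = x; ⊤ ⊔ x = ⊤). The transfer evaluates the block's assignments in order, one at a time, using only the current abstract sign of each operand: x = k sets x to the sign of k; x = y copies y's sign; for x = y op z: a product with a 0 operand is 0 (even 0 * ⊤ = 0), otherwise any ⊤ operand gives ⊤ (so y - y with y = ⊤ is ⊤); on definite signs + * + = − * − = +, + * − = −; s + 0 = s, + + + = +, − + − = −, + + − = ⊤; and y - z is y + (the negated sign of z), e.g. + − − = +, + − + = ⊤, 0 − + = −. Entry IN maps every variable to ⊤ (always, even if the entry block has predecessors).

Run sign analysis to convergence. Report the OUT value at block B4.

Answer: {a: ⊤, b: ⊤, c: ⊤, d: ⊤, e: ⊤, f: +}

Working:
Converged values:
  B0: | IN=(all ⊤) | OUT=(all ⊤)
  B1: | IN=(all ⊤) | OUT=(all ⊤)
  B2: | IN=(all ⊤) | OUT=(all ⊤)
  B3: | IN=(all ⊤) | OUT=(all ⊤)
  B4: | IN=(all ⊤) | OUT={f:+; rest ⊤}
  B5: | IN={f:+; rest ⊤} | OUT=(all ⊤)
  B6: | IN=(all ⊤) | OUT=(all ⊤)

Merge at B4: IN[B4] = OUT[B3] = {a: ⊤, b: ⊤, c: ⊤, d: ⊤, e: ⊤, f: ⊤}
Applying B4's transfer function to that IN value gives OUT[B4] (row B4 above).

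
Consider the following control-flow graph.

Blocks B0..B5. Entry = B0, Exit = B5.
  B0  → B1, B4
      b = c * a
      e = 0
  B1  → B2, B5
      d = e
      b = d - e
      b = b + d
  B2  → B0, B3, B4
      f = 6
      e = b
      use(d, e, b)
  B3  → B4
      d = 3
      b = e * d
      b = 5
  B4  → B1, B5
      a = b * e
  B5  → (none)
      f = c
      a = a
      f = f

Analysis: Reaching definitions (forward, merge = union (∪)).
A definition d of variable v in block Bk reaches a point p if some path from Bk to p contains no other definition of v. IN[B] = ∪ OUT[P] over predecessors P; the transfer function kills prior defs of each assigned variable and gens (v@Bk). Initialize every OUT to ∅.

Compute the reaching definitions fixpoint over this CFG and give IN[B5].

Per-block solution:
  B0:  IN={a@B4, b@B1, d@B1, e@B2, f@B2}  OUT={a@B4, b@B0, d@B1, e@B0, f@B2}
  B1:  IN={a@B4, b@B0, b@B1, b@B3, d@B1, d@B3, e@B0, e@B2, f@B2}  OUT={a@B4, b@B1, d@B1, e@B0, e@B2, f@B2}
  B2:  IN={a@B4, b@B1, d@B1, e@B0, e@B2, f@B2}  OUT={a@B4, b@B1, d@B1, e@B2, f@B2}
  B3:  IN={a@B4, b@B1, d@B1, e@B2, f@B2}  OUT={a@B4, b@B3, d@B3, e@B2, f@B2}
  B4:  IN={a@B4, b@B0, b@B1, b@B3, d@B1, d@B3, e@B0, e@B2, f@B2}  OUT={a@B4, b@B0, b@B1, b@B3, d@B1, d@B3, e@B0, e@B2, f@B2}
  B5:  IN={a@B4, b@B0, b@B1, b@B3, d@B1, d@B3, e@B0, e@B2, f@B2}  OUT={a@B5, b@B0, b@B1, b@B3, d@B1, d@B3, e@B0, e@B2, f@B5}

Merge at B5: IN[B5] = OUT[B1] ⊔ OUT[B4] = {a@B4, b@B0, b@B1, b@B3, d@B1, d@B3, e@B0, e@B2, f@B2}

Answer: {a@B4, b@B0, b@B1, b@B3, d@B1, d@B3, e@B0, e@B2, f@B2}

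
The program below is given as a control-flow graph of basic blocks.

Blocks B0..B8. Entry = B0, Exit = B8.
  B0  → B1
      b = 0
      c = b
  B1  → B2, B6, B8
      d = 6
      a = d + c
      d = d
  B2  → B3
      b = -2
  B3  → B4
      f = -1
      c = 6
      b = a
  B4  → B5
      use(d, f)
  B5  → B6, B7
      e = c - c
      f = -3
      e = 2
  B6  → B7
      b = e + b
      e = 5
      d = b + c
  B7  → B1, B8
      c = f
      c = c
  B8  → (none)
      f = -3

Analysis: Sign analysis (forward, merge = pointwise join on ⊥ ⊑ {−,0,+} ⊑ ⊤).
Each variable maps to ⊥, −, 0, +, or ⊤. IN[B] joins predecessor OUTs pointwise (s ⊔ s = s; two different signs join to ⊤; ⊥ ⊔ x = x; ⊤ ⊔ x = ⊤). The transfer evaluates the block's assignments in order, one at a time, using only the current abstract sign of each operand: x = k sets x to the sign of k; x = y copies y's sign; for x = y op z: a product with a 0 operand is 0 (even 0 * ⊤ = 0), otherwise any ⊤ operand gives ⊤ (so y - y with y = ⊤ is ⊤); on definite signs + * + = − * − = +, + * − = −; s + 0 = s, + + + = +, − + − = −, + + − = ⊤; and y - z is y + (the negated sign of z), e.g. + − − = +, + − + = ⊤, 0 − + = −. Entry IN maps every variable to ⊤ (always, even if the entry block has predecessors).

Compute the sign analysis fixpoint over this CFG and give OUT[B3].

Answer: {a: ⊤, b: ⊤, c: +, d: +, e: ⊤, f: -}

Working:
Converged values:
  B0:   IN=(all ⊤)   OUT={b:0, c:0; rest ⊤}
  B1:   IN=(all ⊤)   OUT={d:+; rest ⊤}
  B2:   IN={d:+; rest ⊤}   OUT={b:-, d:+; rest ⊤}
  B3:   IN={b:-, d:+; rest ⊤}   OUT={c:+, d:+, f:-; rest ⊤}
  B4:   IN={c:+, d:+, f:-; rest ⊤}   OUT={c:+, d:+, f:-; rest ⊤}
  B5:   IN={c:+, d:+, f:-; rest ⊤}   OUT={c:+, d:+, e:+, f:-; rest ⊤}
  B6:   IN={d:+; rest ⊤}   OUT={e:+; rest ⊤}
  B7:   IN={e:+; rest ⊤}   OUT={e:+; rest ⊤}
  B8:   IN=(all ⊤)   OUT={f:-; rest ⊤}

Merge at B3: IN[B3] = OUT[B2] = {a: ⊤, b: -, c: ⊤, d: +, e: ⊤, f: ⊤}
Applying B3's transfer function to that IN value gives OUT[B3] (row B3 above).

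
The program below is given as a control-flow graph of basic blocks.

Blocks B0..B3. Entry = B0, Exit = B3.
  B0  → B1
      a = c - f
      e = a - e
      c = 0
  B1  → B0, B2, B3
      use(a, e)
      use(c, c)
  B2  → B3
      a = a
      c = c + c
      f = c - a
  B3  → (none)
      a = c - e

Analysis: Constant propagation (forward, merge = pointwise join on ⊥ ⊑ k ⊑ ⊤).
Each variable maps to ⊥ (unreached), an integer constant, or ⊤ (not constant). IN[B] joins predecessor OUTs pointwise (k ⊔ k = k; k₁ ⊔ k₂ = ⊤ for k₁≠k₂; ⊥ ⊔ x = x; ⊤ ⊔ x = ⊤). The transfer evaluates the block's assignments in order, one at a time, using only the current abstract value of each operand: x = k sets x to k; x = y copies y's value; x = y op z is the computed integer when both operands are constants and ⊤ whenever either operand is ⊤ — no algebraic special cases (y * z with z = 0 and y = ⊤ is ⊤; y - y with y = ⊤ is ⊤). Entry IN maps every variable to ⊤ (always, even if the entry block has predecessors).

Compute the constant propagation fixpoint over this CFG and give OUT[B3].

Answer: {a: ⊤, b: ⊤, c: 0, d: ⊤, e: ⊤, f: ⊤}

Derivation:
Per-block solution:
  B0:   IN=(all ⊤)   OUT={c:0; rest ⊤}
  B1:   IN={c:0; rest ⊤}   OUT={c:0; rest ⊤}
  B2:   IN={c:0; rest ⊤}   OUT={c:0; rest ⊤}
  B3:   IN={c:0; rest ⊤}   OUT={c:0; rest ⊤}

Merge at B3: IN[B3] = OUT[B1] ⊔ OUT[B2] = {a: ⊤, b: ⊤, c: 0, d: ⊤, e: ⊤, f: ⊤}
Applying B3's transfer function to that IN value gives OUT[B3] (row B3 above).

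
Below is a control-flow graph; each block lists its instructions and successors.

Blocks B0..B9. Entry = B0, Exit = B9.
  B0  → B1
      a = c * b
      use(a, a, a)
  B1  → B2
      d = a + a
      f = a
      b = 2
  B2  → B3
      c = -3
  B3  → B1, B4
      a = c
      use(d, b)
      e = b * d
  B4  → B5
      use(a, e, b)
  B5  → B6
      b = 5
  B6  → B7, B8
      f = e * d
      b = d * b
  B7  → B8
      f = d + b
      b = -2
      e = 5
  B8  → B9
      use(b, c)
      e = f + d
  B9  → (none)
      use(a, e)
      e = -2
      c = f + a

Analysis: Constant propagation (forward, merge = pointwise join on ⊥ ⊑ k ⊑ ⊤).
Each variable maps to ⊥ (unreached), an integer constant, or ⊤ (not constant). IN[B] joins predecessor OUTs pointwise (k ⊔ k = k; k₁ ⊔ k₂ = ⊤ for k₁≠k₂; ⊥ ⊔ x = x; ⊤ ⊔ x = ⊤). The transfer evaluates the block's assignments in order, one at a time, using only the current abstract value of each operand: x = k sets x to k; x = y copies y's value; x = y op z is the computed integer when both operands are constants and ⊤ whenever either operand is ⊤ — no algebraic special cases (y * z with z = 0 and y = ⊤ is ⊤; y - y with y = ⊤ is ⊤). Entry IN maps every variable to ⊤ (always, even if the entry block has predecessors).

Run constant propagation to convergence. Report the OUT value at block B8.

Converged values:
  B0:  IN=(all ⊤)  OUT=(all ⊤)
  B1:  IN=(all ⊤)  OUT={b:2; rest ⊤}
  B2:  IN={b:2; rest ⊤}  OUT={b:2, c:-3; rest ⊤}
  B3:  IN={b:2, c:-3; rest ⊤}  OUT={a:-3, b:2, c:-3; rest ⊤}
  B4:  IN={a:-3, b:2, c:-3; rest ⊤}  OUT={a:-3, b:2, c:-3; rest ⊤}
  B5:  IN={a:-3, b:2, c:-3; rest ⊤}  OUT={a:-3, b:5, c:-3; rest ⊤}
  B6:  IN={a:-3, b:5, c:-3; rest ⊤}  OUT={a:-3, c:-3; rest ⊤}
  B7:  IN={a:-3, c:-3; rest ⊤}  OUT={a:-3, b:-2, c:-3, e:5; rest ⊤}
  B8:  IN={a:-3, c:-3; rest ⊤}  OUT={a:-3, c:-3; rest ⊤}
  B9:  IN={a:-3, c:-3; rest ⊤}  OUT={a:-3, e:-2; rest ⊤}

Merge at B8: IN[B8] = OUT[B6] ⊔ OUT[B7] = {a: -3, b: ⊤, c: -3, d: ⊤, e: ⊤, f: ⊤}
Applying B8's transfer function to that IN value gives OUT[B8] (row B8 above).

Answer: {a: -3, b: ⊤, c: -3, d: ⊤, e: ⊤, f: ⊤}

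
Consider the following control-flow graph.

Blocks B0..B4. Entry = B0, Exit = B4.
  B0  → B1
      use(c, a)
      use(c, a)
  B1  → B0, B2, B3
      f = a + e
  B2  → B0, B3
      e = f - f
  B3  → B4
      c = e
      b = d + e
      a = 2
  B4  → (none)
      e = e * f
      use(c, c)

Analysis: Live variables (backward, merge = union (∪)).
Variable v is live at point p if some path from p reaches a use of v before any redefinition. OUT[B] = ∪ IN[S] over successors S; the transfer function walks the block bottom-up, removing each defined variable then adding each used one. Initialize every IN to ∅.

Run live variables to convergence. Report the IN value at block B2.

Answer: {a, c, d, f}

Derivation:
Fixpoint table:
  B0: | IN={a, c, d, e} | OUT={a, c, d, e}
  B1: | IN={a, c, d, e} | OUT={a, c, d, e, f}
  B2: | IN={a, c, d, f} | OUT={a, c, d, e, f}
  B3: | IN={d, e, f} | OUT={c, e, f}
  B4: | IN={c, e, f} | OUT={}

Merge at B2: OUT[B2] = IN[B0] ⊔ IN[B3] = {a, c, d, e, f}
Applying B2's transfer function to that OUT value gives IN[B2] (row B2 above).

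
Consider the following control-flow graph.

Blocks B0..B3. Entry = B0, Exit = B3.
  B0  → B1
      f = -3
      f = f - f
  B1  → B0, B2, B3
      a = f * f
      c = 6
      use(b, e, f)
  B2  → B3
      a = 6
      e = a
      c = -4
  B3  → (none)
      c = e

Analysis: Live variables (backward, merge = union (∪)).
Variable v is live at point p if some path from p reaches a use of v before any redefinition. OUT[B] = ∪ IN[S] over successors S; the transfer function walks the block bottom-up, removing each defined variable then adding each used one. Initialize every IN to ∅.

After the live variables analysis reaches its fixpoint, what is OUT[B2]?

Answer: {e}

Working:
Fixpoint table:
  B0: | IN={b, e} | OUT={b, e, f}
  B1: | IN={b, e, f} | OUT={b, e}
  B2: | IN={} | OUT={e}
  B3: | IN={e} | OUT={}

Merge at B2: OUT[B2] = IN[B3] = {e}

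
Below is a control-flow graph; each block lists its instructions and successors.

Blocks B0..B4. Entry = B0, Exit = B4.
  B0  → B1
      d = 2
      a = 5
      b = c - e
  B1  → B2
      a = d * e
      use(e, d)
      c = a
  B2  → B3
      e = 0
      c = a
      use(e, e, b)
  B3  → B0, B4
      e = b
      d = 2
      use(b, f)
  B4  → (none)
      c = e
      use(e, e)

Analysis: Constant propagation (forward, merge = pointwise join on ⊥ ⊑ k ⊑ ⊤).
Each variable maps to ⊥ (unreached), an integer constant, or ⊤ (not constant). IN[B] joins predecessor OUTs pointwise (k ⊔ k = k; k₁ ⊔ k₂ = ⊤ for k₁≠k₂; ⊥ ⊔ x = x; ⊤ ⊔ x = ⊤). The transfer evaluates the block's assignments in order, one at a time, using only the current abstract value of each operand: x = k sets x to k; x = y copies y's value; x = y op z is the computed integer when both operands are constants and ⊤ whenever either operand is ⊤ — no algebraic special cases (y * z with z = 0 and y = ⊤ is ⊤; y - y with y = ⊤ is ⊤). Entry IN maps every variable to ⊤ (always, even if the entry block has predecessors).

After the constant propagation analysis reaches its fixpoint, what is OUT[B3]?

Converged values:
  B0: | IN=(all ⊤) | OUT={a:5, d:2; rest ⊤}
  B1: | IN={a:5, d:2; rest ⊤} | OUT={d:2; rest ⊤}
  B2: | IN={d:2; rest ⊤} | OUT={d:2, e:0; rest ⊤}
  B3: | IN={d:2, e:0; rest ⊤} | OUT={d:2; rest ⊤}
  B4: | IN={d:2; rest ⊤} | OUT={d:2; rest ⊤}

Merge at B3: IN[B3] = OUT[B2] = {a: ⊤, b: ⊤, c: ⊤, d: 2, e: 0, f: ⊤}
Applying B3's transfer function to that IN value gives OUT[B3] (row B3 above).

Answer: {a: ⊤, b: ⊤, c: ⊤, d: 2, e: ⊤, f: ⊤}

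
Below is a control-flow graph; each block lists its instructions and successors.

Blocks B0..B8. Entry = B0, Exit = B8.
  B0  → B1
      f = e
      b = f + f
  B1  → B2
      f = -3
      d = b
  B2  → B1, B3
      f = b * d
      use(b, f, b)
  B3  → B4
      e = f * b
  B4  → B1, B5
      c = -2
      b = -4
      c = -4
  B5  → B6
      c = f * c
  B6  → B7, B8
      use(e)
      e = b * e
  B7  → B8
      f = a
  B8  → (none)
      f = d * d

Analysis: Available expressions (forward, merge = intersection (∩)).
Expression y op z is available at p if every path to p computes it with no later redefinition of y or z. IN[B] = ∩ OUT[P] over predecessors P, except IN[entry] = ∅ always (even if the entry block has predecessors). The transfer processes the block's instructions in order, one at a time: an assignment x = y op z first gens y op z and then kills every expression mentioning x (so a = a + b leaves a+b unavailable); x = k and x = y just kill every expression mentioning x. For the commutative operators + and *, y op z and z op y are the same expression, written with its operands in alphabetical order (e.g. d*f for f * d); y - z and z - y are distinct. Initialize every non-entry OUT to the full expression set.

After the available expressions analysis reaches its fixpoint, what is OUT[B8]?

Converged values:
  B0:   IN={}   OUT={f+f}
  B1:   IN={}   OUT={}
  B2:   IN={}   OUT={b*d}
  B3:   IN={b*d}   OUT={b*d, b*f}
  B4:   IN={b*d, b*f}   OUT={}
  B5:   IN={}   OUT={}
  B6:   IN={}   OUT={}
  B7:   IN={}   OUT={}
  B8:   IN={}   OUT={d*d}

Merge at B8: IN[B8] = OUT[B6] ∩ OUT[B7] = {}
Applying B8's transfer function to that IN value gives OUT[B8] (row B8 above).

Answer: {d*d}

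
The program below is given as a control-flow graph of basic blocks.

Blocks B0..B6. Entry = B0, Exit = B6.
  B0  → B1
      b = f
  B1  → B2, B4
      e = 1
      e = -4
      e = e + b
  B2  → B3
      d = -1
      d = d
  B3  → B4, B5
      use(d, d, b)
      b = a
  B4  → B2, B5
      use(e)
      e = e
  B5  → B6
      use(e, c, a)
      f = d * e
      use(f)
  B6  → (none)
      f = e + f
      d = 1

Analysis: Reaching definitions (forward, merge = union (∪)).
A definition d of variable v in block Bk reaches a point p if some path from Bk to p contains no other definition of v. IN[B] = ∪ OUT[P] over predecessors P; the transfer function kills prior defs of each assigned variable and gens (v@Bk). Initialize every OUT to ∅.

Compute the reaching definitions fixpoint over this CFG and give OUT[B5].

Fixpoint table:
  B0:   IN={}   OUT={b@B0}
  B1:   IN={b@B0}   OUT={b@B0, e@B1}
  B2:   IN={b@B0, b@B3, d@B2, e@B1, e@B4}   OUT={b@B0, b@B3, d@B2, e@B1, e@B4}
  B3:   IN={b@B0, b@B3, d@B2, e@B1, e@B4}   OUT={b@B3, d@B2, e@B1, e@B4}
  B4:   IN={b@B0, b@B3, d@B2, e@B1, e@B4}   OUT={b@B0, b@B3, d@B2, e@B4}
  B5:   IN={b@B0, b@B3, d@B2, e@B1, e@B4}   OUT={b@B0, b@B3, d@B2, e@B1, e@B4, f@B5}
  B6:   IN={b@B0, b@B3, d@B2, e@B1, e@B4, f@B5}   OUT={b@B0, b@B3, d@B6, e@B1, e@B4, f@B6}

Merge at B5: IN[B5] = OUT[B3] ⊔ OUT[B4] = {b@B0, b@B3, d@B2, e@B1, e@B4}
Applying B5's transfer function to that IN value gives OUT[B5] (row B5 above).

Answer: {b@B0, b@B3, d@B2, e@B1, e@B4, f@B5}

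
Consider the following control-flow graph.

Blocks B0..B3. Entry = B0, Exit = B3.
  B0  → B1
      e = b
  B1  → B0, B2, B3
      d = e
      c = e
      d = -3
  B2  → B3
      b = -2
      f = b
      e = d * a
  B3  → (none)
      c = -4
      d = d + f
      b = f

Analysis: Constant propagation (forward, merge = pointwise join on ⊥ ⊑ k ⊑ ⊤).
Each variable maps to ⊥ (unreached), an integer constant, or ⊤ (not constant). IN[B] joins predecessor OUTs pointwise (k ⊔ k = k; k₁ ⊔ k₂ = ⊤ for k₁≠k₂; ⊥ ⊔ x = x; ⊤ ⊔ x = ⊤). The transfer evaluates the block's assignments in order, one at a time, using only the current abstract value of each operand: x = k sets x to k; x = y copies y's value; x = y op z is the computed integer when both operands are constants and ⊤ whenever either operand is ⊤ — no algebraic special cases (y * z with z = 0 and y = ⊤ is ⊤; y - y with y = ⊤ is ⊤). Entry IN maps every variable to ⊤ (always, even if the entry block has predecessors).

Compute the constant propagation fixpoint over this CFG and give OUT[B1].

Converged values:
  B0:  IN=(all ⊤)  OUT=(all ⊤)
  B1:  IN=(all ⊤)  OUT={d:-3; rest ⊤}
  B2:  IN={d:-3; rest ⊤}  OUT={b:-2, d:-3, f:-2; rest ⊤}
  B3:  IN={d:-3; rest ⊤}  OUT={c:-4; rest ⊤}

Merge at B1: IN[B1] = OUT[B0] = {a: ⊤, b: ⊤, c: ⊤, d: ⊤, e: ⊤, f: ⊤}
Applying B1's transfer function to that IN value gives OUT[B1] (row B1 above).

Answer: {a: ⊤, b: ⊤, c: ⊤, d: -3, e: ⊤, f: ⊤}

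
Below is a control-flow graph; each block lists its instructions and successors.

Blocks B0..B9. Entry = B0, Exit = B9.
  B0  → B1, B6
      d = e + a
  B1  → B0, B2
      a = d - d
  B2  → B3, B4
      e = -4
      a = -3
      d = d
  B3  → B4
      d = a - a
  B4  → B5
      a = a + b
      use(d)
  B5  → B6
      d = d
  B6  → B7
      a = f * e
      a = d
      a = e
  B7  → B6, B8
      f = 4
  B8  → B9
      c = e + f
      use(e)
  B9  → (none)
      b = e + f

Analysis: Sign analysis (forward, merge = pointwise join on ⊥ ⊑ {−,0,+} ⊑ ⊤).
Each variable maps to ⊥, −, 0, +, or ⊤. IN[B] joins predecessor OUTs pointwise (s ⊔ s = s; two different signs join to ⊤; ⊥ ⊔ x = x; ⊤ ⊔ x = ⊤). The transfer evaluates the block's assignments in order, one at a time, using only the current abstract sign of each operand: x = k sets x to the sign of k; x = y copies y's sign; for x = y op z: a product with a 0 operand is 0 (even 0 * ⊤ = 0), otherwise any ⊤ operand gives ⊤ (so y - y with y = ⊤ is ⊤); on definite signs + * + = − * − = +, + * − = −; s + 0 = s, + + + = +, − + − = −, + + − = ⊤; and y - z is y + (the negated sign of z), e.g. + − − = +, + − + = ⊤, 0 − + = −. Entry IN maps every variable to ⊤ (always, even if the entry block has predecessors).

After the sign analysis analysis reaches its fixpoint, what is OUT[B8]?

Fixpoint table:
  B0: | IN=(all ⊤) | OUT=(all ⊤)
  B1: | IN=(all ⊤) | OUT=(all ⊤)
  B2: | IN=(all ⊤) | OUT={a:-, e:-; rest ⊤}
  B3: | IN={a:-, e:-; rest ⊤} | OUT={a:-, e:-; rest ⊤}
  B4: | IN={a:-, e:-; rest ⊤} | OUT={e:-; rest ⊤}
  B5: | IN={e:-; rest ⊤} | OUT={e:-; rest ⊤}
  B6: | IN=(all ⊤) | OUT=(all ⊤)
  B7: | IN=(all ⊤) | OUT={f:+; rest ⊤}
  B8: | IN={f:+; rest ⊤} | OUT={f:+; rest ⊤}
  B9: | IN={f:+; rest ⊤} | OUT={f:+; rest ⊤}

Merge at B8: IN[B8] = OUT[B7] = {a: ⊤, b: ⊤, c: ⊤, d: ⊤, e: ⊤, f: +}
Applying B8's transfer function to that IN value gives OUT[B8] (row B8 above).

Answer: {a: ⊤, b: ⊤, c: ⊤, d: ⊤, e: ⊤, f: +}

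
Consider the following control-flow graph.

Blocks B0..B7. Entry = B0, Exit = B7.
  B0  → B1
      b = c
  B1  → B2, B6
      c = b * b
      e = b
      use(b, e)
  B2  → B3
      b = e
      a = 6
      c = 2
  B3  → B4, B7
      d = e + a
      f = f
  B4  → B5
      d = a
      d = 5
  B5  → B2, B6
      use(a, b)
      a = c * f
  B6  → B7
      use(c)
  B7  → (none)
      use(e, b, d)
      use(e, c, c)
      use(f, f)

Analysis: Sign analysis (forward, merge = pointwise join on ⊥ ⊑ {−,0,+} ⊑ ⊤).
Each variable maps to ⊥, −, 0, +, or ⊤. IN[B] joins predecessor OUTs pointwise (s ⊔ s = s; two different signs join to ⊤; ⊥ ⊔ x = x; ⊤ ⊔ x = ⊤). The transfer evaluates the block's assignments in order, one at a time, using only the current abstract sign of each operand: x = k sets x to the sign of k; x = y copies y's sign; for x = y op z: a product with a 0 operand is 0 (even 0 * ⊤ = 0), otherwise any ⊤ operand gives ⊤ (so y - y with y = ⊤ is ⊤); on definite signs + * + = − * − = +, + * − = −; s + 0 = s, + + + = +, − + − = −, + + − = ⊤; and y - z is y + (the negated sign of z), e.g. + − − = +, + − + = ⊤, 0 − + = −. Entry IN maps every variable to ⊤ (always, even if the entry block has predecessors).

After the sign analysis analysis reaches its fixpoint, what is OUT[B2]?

Answer: {a: +, b: ⊤, c: +, d: ⊤, e: ⊤, f: ⊤}

Trace:
Fixpoint table:
  B0:  IN=(all ⊤)  OUT=(all ⊤)
  B1:  IN=(all ⊤)  OUT=(all ⊤)
  B2:  IN=(all ⊤)  OUT={a:+, c:+; rest ⊤}
  B3:  IN={a:+, c:+; rest ⊤}  OUT={a:+, c:+; rest ⊤}
  B4:  IN={a:+, c:+; rest ⊤}  OUT={a:+, c:+, d:+; rest ⊤}
  B5:  IN={a:+, c:+, d:+; rest ⊤}  OUT={c:+, d:+; rest ⊤}
  B6:  IN=(all ⊤)  OUT=(all ⊤)
  B7:  IN=(all ⊤)  OUT=(all ⊤)

Merge at B2: IN[B2] = OUT[B1] ⊔ OUT[B5] = {a: ⊤, b: ⊤, c: ⊤, d: ⊤, e: ⊤, f: ⊤}
Applying B2's transfer function to that IN value gives OUT[B2] (row B2 above).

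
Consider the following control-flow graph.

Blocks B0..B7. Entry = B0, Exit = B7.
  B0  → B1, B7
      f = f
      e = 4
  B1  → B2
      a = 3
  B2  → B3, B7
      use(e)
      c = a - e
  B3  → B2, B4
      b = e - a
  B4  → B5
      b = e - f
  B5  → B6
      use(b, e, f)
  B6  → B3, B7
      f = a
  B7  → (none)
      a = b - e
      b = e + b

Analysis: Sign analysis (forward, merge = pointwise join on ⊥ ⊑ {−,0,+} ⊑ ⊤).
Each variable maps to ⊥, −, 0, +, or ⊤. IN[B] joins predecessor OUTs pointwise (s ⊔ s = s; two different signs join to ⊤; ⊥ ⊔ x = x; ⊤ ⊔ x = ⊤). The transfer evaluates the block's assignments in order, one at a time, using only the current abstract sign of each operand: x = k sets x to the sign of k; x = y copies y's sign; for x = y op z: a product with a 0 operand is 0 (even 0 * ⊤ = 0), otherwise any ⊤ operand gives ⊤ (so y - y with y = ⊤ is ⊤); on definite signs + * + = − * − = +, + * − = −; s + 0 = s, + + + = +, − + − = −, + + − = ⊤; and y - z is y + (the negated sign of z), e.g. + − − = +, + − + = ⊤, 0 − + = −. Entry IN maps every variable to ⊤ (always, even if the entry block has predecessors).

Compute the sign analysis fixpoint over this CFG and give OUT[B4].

Per-block solution:
  B0:   IN=(all ⊤)   OUT={e:+; rest ⊤}
  B1:   IN={e:+; rest ⊤}   OUT={a:+, e:+; rest ⊤}
  B2:   IN={a:+, e:+; rest ⊤}   OUT={a:+, e:+; rest ⊤}
  B3:   IN={a:+, e:+; rest ⊤}   OUT={a:+, e:+; rest ⊤}
  B4:   IN={a:+, e:+; rest ⊤}   OUT={a:+, e:+; rest ⊤}
  B5:   IN={a:+, e:+; rest ⊤}   OUT={a:+, e:+; rest ⊤}
  B6:   IN={a:+, e:+; rest ⊤}   OUT={a:+, e:+, f:+; rest ⊤}
  B7:   IN={e:+; rest ⊤}   OUT={e:+; rest ⊤}

Merge at B4: IN[B4] = OUT[B3] = {a: +, b: ⊤, c: ⊤, d: ⊤, e: +, f: ⊤}
Applying B4's transfer function to that IN value gives OUT[B4] (row B4 above).

Answer: {a: +, b: ⊤, c: ⊤, d: ⊤, e: +, f: ⊤}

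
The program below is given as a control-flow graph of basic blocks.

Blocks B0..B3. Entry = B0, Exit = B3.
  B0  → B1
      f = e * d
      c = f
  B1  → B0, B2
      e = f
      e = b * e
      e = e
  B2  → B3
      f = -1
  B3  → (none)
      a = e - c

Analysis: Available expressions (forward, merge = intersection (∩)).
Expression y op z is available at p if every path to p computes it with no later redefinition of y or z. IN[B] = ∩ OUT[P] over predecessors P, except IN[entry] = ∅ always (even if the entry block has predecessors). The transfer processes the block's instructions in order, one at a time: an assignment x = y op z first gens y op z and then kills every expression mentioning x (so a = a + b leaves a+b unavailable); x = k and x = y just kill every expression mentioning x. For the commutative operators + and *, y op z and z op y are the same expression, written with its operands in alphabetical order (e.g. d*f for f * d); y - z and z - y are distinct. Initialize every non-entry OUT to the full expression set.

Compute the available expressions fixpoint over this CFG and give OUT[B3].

Answer: {e-c}

Derivation:
Per-block solution:
  B0: | IN={} | OUT={d*e}
  B1: | IN={d*e} | OUT={}
  B2: | IN={} | OUT={}
  B3: | IN={} | OUT={e-c}

Merge at B3: IN[B3] = OUT[B2] = {}
Applying B3's transfer function to that IN value gives OUT[B3] (row B3 above).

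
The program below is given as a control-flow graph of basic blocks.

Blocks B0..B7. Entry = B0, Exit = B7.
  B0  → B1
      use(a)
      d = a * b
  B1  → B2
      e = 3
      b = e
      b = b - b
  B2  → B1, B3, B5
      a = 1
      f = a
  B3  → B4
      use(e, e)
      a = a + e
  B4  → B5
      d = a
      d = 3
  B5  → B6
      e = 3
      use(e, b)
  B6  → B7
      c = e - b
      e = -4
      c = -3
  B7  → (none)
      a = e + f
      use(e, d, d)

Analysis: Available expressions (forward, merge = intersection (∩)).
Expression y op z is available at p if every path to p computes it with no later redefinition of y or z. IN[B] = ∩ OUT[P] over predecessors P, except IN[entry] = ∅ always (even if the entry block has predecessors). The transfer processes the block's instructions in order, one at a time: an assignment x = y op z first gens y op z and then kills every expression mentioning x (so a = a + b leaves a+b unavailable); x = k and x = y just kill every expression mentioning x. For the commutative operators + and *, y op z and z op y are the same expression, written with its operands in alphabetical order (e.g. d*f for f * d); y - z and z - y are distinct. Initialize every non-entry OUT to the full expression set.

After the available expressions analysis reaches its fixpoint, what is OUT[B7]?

Per-block solution:
  B0: | IN={} | OUT={a*b}
  B1: | IN={} | OUT={}
  B2: | IN={} | OUT={}
  B3: | IN={} | OUT={}
  B4: | IN={} | OUT={}
  B5: | IN={} | OUT={}
  B6: | IN={} | OUT={}
  B7: | IN={} | OUT={e+f}

Merge at B7: IN[B7] = OUT[B6] = {}
Applying B7's transfer function to that IN value gives OUT[B7] (row B7 above).

Answer: {e+f}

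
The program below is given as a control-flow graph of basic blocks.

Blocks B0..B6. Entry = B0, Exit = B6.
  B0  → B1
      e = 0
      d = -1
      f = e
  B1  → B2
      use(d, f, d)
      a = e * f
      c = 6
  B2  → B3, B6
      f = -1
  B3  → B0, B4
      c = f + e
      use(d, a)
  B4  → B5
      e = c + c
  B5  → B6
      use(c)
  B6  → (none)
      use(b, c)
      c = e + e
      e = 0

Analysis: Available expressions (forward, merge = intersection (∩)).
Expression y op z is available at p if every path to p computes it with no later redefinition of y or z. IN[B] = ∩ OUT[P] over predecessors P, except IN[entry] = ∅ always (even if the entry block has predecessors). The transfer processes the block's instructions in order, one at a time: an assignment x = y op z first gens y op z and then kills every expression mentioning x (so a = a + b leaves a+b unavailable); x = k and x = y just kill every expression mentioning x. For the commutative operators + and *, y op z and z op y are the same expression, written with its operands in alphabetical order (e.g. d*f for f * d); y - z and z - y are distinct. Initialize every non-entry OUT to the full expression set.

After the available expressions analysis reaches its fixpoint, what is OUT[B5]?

Per-block solution:
  B0:   IN={}   OUT={}
  B1:   IN={}   OUT={e*f}
  B2:   IN={e*f}   OUT={}
  B3:   IN={}   OUT={e+f}
  B4:   IN={e+f}   OUT={c+c}
  B5:   IN={c+c}   OUT={c+c}
  B6:   IN={}   OUT={}

Merge at B5: IN[B5] = OUT[B4] = {c+c}
Applying B5's transfer function to that IN value gives OUT[B5] (row B5 above).

Answer: {c+c}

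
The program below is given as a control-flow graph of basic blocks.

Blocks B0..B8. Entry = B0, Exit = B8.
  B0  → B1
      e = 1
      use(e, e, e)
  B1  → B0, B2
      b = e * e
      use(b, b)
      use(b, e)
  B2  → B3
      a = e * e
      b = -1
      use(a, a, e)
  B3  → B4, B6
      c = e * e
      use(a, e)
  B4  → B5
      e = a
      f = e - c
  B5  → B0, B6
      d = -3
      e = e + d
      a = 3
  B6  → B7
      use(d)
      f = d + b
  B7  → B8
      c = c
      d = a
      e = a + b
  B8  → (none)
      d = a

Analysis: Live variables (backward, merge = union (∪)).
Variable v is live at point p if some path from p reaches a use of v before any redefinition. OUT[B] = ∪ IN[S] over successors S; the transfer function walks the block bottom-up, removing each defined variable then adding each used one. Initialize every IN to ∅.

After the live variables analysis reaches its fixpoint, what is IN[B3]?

Answer: {a, b, d, e}

Derivation:
Fixpoint table:
  B0: | IN={d} | OUT={d, e}
  B1: | IN={d, e} | OUT={d, e}
  B2: | IN={d, e} | OUT={a, b, d, e}
  B3: | IN={a, b, d, e} | OUT={a, b, c, d}
  B4: | IN={a, b, c} | OUT={b, c, e}
  B5: | IN={b, c, e} | OUT={a, b, c, d}
  B6: | IN={a, b, c, d} | OUT={a, b, c}
  B7: | IN={a, b, c} | OUT={a}
  B8: | IN={a} | OUT={}

Merge at B3: OUT[B3] = IN[B4] ⊔ IN[B6] = {a, b, c, d}
Applying B3's transfer function to that OUT value gives IN[B3] (row B3 above).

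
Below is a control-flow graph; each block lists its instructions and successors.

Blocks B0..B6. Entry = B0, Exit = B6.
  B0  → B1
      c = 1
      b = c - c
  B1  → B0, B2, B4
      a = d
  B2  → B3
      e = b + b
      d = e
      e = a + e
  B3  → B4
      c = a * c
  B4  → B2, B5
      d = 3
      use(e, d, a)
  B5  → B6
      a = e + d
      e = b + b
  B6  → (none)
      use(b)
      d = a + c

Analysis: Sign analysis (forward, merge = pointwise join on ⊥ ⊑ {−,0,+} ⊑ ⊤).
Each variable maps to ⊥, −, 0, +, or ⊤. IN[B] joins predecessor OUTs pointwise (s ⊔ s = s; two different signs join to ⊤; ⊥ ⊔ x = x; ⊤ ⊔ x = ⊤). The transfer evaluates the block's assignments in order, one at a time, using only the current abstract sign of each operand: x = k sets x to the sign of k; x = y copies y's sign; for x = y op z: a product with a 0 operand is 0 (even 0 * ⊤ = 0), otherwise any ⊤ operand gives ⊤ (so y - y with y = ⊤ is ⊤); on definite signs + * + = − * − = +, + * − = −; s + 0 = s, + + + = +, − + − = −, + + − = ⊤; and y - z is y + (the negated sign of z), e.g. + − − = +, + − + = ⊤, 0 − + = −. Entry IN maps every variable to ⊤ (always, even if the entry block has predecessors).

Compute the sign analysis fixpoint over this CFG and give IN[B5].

Fixpoint table:
  B0:   IN=(all ⊤)   OUT={c:+; rest ⊤}
  B1:   IN={c:+; rest ⊤}   OUT={c:+; rest ⊤}
  B2:   IN=(all ⊤)   OUT=(all ⊤)
  B3:   IN=(all ⊤)   OUT=(all ⊤)
  B4:   IN=(all ⊤)   OUT={d:+; rest ⊤}
  B5:   IN={d:+; rest ⊤}   OUT={d:+; rest ⊤}
  B6:   IN={d:+; rest ⊤}   OUT=(all ⊤)

Merge at B5: IN[B5] = OUT[B4] = {a: ⊤, b: ⊤, c: ⊤, d: +, e: ⊤, f: ⊤}

Answer: {a: ⊤, b: ⊤, c: ⊤, d: +, e: ⊤, f: ⊤}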